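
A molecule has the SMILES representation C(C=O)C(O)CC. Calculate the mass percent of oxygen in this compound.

Atom tally by fragment:
  OHCCH2 → C:2 H:3 O:1
  CH(OH) → C:1 H:2 O:1
  CH2 → C:1 H:2
  CH3 → C:1 H:3
Element totals:
  C: 5
  H: 10
  O: 2
Molecular formula: C5H10O2.
Molar mass = 102.133 g/mol.
Mass from O: 2 × 15.999 = 31.998 g/mol.
%O = 31.998 / 102.133 × 100 = 31.33%.

31.33%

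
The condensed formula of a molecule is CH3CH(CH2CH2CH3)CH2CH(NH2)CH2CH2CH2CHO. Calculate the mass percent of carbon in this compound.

Element totals:
  C: 11
  H: 23
  N: 1
  O: 1
Molecular formula: C11H23NO.
Molar mass = 185.311 g/mol.
Mass from C: 11 × 12.011 = 132.121 g/mol.
%C = 132.121 / 185.311 × 100 = 71.30%.

71.30%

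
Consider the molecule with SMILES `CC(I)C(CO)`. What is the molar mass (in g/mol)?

200.02 g/mol

Atom tally by fragment:
  CH3 → C:1 H:3
  CH(I) → C:1 H:1 I:1
  CH2CH2OH → C:2 H:5 O:1
Element totals:
  C: 4
  H: 9
  I: 1
  O: 1
Molecular formula: C4H9IO.
  M = 4(12.011) + 9(1.008) + 126.904 + 15.999
    = 48.044 + 9.072 + 126.904 + 15.999 = 200.019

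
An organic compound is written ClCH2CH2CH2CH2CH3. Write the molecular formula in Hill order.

C5H11Cl

Atom tally by fragment:
  ClCH2 → C:1 H:2 Cl:1
  CH2 → C:1 H:2
  CH2 → C:1 H:2
  CH2 → C:1 H:2
  CH3 → C:1 H:3
Element totals:
  C: 5
  H: 11
  Cl: 1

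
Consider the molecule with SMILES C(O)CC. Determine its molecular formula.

C3H8O

Atom tally by fragment:
  HOCH2 → C:1 H:3 O:1
  CH2 → C:1 H:2
  CH3 → C:1 H:3
Element totals:
  C: 3
  H: 8
  O: 1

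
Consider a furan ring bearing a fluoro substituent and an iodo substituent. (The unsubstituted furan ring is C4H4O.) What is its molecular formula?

Atom tally by fragment:
  furan ring core → C:4 H:4 O:1
  (− 2 ring H displaced by substituents)
  + F → F:1
  + I → I:1
Element totals:
  C: 4
  H: 2
  F: 1
  I: 1
  O: 1

C4H2FIO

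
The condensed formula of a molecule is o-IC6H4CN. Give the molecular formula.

C7H4IN

Atom tally by fragment:
  benzene ring core → C:6 H:6
  (− 2 ring H displaced by substituents)
  + I → I:1
  + CN → C:1 N:1
Element totals:
  C: 7
  H: 4
  I: 1
  N: 1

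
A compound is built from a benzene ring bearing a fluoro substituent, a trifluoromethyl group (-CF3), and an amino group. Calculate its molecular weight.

Atom tally by fragment:
  benzene ring core → C:6 H:6
  (− 3 ring H displaced by substituents)
  + F → F:1
  + CF3 → C:1 F:3
  + NH2 → N:1 H:2
Element totals:
  C: 7
  H: 5
  F: 4
  N: 1
Molecular formula: C7H5F4N.
  M = 7(12.011) + 5(1.008) + 4(18.998) + 14.007
    = 84.077 + 5.040 + 75.992 + 14.007 = 179.116

179.12 g/mol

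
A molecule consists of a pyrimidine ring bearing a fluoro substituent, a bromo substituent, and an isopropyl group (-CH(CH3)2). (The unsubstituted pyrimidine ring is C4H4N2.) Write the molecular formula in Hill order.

C7H8BrFN2

Atom tally by fragment:
  pyrimidine ring core → C:4 H:4 N:2
  (− 3 ring H displaced by substituents)
  + F → F:1
  + Br → Br:1
  + CH(CH3)2 → C:3 H:7
Element totals:
  C: 7
  H: 8
  Br: 1
  F: 1
  N: 2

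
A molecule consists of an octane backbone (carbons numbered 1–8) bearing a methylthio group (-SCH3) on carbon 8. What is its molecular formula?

Atom tally by fragment:
  CH3 → C:1 H:3
  CH2 → C:1 H:2
  CH2 → C:1 H:2
  CH2 → C:1 H:2
  CH2 → C:1 H:2
  CH2 → C:1 H:2
  CH2 → C:1 H:2
  CH2SCH3 → C:2 H:5 S:1
Element totals:
  C: 9
  H: 20
  S: 1

C9H20S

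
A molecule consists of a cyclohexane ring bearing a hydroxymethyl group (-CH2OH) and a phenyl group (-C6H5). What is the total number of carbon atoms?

13

Atom tally by fragment:
  cyclohexane ring core → C:6 H:12
  (− 2 ring H displaced by substituents)
  + CH2OH → C:1 H:3 O:1
  + C6H5 → C:6 H:5
Element totals:
  C: 13
  H: 18
  O: 1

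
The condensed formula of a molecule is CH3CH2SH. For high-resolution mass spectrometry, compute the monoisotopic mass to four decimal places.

Atom tally by fragment:
  CH3 → C:1 H:3
  CH2SH → C:1 H:3 S:1
Element totals:
  C: 2
  H: 6
  S: 1
Molecular formula: C2H6S.
  M = 2(12.0) + 6(1.007825) + 31.972071
    = 24.000000 + 6.046950 + 31.972071 = 62.019021

62.0190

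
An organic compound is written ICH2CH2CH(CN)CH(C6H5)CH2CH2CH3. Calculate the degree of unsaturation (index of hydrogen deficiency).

Element totals:
  C: 14
  H: 18
  I: 1
  N: 1
Molecular formula: C14H18IN.
DoU = (2C + 2 + N − H − X) / 2 = (2·14 + 2 + 1 − 18 − 1) / 2 = 6.

6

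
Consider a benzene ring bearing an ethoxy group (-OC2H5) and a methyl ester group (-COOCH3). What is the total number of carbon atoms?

Atom tally by fragment:
  benzene ring core → C:6 H:6
  (− 2 ring H displaced by substituents)
  + OC2H5 → C:2 H:5 O:1
  + COOCH3 → C:2 H:3 O:2
Element totals:
  C: 10
  H: 12
  O: 3

10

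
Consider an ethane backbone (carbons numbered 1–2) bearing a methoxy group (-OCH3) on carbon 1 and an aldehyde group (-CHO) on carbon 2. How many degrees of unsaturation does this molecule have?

1

Atom tally by fragment:
  CH3OCH2 → C:2 H:5 O:1
  CH2CHO → C:2 H:3 O:1
Element totals:
  C: 4
  H: 8
  O: 2
Molecular formula: C4H8O2.
DoU = (2C + 2 + N − H − X) / 2 = (2·4 + 2 + 0 − 8 − 0) / 2 = 1.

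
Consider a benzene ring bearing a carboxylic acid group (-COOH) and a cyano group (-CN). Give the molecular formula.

Atom tally by fragment:
  benzene ring core → C:6 H:6
  (− 2 ring H displaced by substituents)
  + COOH → C:1 H:1 O:2
  + CN → C:1 N:1
Element totals:
  C: 8
  H: 5
  N: 1
  O: 2

C8H5NO2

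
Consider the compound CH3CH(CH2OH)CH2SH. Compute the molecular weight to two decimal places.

Element totals:
  C: 4
  H: 10
  O: 1
  S: 1
Molecular formula: C4H10OS.
  M = 4(12.011) + 10(1.008) + 15.999 + 32.06
    = 48.044 + 10.080 + 15.999 + 32.060 = 106.183

106.18 g/mol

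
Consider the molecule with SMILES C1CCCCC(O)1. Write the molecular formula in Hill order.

C6H12O

Atom tally by fragment:
  cyclohexane ring core → C:6 H:12
  (− 1 ring H displaced by substituents)
  + OH → O:1 H:1
Element totals:
  C: 6
  H: 12
  O: 1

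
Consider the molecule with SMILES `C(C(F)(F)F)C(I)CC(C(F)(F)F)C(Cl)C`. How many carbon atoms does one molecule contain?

8

Atom tally by fragment:
  F3CCH2 → C:2 H:2 F:3
  CH(I) → C:1 H:1 I:1
  CH2 → C:1 H:2
  CH(CF3) → C:2 H:1 F:3
  CH(Cl) → C:1 H:1 Cl:1
  CH3 → C:1 H:3
Element totals:
  C: 8
  H: 10
  Cl: 1
  F: 6
  I: 1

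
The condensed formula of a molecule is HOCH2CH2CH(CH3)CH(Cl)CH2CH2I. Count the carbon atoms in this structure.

Atom tally by fragment:
  HOCH2CH2 → C:2 H:5 O:1
  CH(CH3) → C:2 H:4
  CH(Cl) → C:1 H:1 Cl:1
  CH2 → C:1 H:2
  CH2I → C:1 H:2 I:1
Element totals:
  C: 7
  H: 14
  Cl: 1
  I: 1
  O: 1

7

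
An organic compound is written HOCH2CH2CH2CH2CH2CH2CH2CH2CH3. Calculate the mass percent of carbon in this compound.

Element totals:
  C: 9
  H: 20
  O: 1
Molecular formula: C9H20O.
Molar mass = 144.258 g/mol.
Mass from C: 9 × 12.011 = 108.099 g/mol.
%C = 108.099 / 144.258 × 100 = 74.93%.

74.93%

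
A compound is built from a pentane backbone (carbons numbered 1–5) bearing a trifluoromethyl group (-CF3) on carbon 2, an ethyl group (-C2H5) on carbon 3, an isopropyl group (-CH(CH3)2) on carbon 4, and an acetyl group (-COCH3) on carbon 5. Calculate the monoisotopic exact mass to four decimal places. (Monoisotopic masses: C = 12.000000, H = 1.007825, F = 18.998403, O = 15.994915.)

Atom tally by fragment:
  CH3 → C:1 H:3
  CH(CF3) → C:2 H:1 F:3
  CH(C2H5) → C:3 H:6
  CH(CH(CH3)2) → C:4 H:8
  CH2COCH3 → C:3 H:5 O:1
Element totals:
  C: 13
  H: 23
  F: 3
  O: 1
Molecular formula: C13H23F3O.
  M = 13(12.0) + 23(1.007825) + 3(18.998403) + 15.994915
    = 156.000000 + 23.179975 + 56.995209 + 15.994915 = 252.170099

252.1701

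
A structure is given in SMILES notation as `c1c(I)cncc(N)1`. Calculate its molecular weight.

Atom tally by fragment:
  pyridine ring core → C:5 H:5 N:1
  (− 2 ring H displaced by substituents)
  + I → I:1
  + NH2 → N:1 H:2
Element totals:
  C: 5
  H: 5
  I: 1
  N: 2
Molecular formula: C5H5IN2.
  M = 5(12.011) + 5(1.008) + 126.904 + 2(14.007)
    = 60.055 + 5.040 + 126.904 + 28.014 = 220.013

220.01 g/mol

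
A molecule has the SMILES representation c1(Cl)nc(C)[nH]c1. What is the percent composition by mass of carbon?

41.22%

Atom tally by fragment:
  imidazole ring core → C:3 H:4 N:2
  (− 2 ring H displaced by substituents)
  + Cl → Cl:1
  + CH3 → C:1 H:3
Element totals:
  C: 4
  H: 5
  Cl: 1
  N: 2
Molecular formula: C4H5ClN2.
Molar mass = 116.548 g/mol.
Mass from C: 4 × 12.011 = 48.044 g/mol.
%C = 48.044 / 116.548 × 100 = 41.22%.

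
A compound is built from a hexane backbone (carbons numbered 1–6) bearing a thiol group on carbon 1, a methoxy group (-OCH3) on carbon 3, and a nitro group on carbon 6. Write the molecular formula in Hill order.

C7H15NO3S

Atom tally by fragment:
  HSCH2 → C:1 H:3 S:1
  CH2 → C:1 H:2
  CH(OCH3) → C:2 H:4 O:1
  CH2 → C:1 H:2
  CH2 → C:1 H:2
  CH2NO2 → C:1 H:2 N:1 O:2
Element totals:
  C: 7
  H: 15
  N: 1
  O: 3
  S: 1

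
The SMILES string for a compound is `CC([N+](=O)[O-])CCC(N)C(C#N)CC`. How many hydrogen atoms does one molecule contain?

Atom tally by fragment:
  CH3 → C:1 H:3
  CH(NO2) → C:1 H:1 N:1 O:2
  CH2 → C:1 H:2
  CH2 → C:1 H:2
  CH(NH2) → C:1 H:3 N:1
  CH(CN) → C:2 H:1 N:1
  CH2 → C:1 H:2
  CH3 → C:1 H:3
Element totals:
  C: 9
  H: 17
  N: 3
  O: 2

17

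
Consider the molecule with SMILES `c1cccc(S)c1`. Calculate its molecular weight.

Atom tally by fragment:
  benzene ring core → C:6 H:6
  (− 1 ring H displaced by substituents)
  + SH → S:1 H:1
Element totals:
  C: 6
  H: 6
  S: 1
Molecular formula: C6H6S.
  M = 6(12.011) + 6(1.008) + 32.06
    = 72.066 + 6.048 + 32.060 = 110.174

110.17 g/mol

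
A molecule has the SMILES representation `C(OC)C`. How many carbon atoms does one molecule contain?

Atom tally by fragment:
  CH3OCH2 → C:2 H:5 O:1
  CH3 → C:1 H:3
Element totals:
  C: 3
  H: 8
  O: 1

3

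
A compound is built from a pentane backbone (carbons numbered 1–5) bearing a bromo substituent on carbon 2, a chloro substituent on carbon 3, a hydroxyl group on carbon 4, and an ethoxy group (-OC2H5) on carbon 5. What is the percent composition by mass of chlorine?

Atom tally by fragment:
  CH3 → C:1 H:3
  CH(Br) → C:1 H:1 Br:1
  CH(Cl) → C:1 H:1 Cl:1
  CH(OH) → C:1 H:2 O:1
  CH2OC2H5 → C:3 H:7 O:1
Element totals:
  C: 7
  H: 14
  Br: 1
  Cl: 1
  O: 2
Molecular formula: C7H14BrClO2.
Molar mass = 245.541 g/mol.
Mass from Cl: 1 × 35.45 = 35.450 g/mol.
%Cl = 35.450 / 245.541 × 100 = 14.44%.

14.44%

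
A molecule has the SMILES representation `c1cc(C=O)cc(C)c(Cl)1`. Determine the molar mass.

Atom tally by fragment:
  benzene ring core → C:6 H:6
  (− 3 ring H displaced by substituents)
  + CHO → C:1 H:1 O:1
  + CH3 → C:1 H:3
  + Cl → Cl:1
Element totals:
  C: 8
  H: 7
  Cl: 1
  O: 1
Molecular formula: C8H7ClO.
  M = 8(12.011) + 7(1.008) + 35.45 + 15.999
    = 96.088 + 7.056 + 35.450 + 15.999 = 154.593

154.59 g/mol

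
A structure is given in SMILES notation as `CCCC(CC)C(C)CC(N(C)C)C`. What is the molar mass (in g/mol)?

199.38 g/mol

Atom tally by fragment:
  CH3 → C:1 H:3
  CH2 → C:1 H:2
  CH2 → C:1 H:2
  CH(C2H5) → C:3 H:6
  CH(CH3) → C:2 H:4
  CH2 → C:1 H:2
  CH(N(CH3)2) → C:3 H:7 N:1
  CH3 → C:1 H:3
Element totals:
  C: 13
  H: 29
  N: 1
Molecular formula: C13H29N.
  M = 13(12.011) + 29(1.008) + 14.007
    = 156.143 + 29.232 + 14.007 = 199.382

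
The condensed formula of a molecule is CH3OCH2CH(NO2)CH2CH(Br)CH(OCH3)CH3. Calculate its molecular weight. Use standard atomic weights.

Atom tally by fragment:
  CH3OCH2 → C:2 H:5 O:1
  CH(NO2) → C:1 H:1 N:1 O:2
  CH2 → C:1 H:2
  CH(Br) → C:1 H:1 Br:1
  CH(OCH3) → C:2 H:4 O:1
  CH3 → C:1 H:3
Element totals:
  C: 8
  H: 16
  Br: 1
  N: 1
  O: 4
Molecular formula: C8H16BrNO4.
  M = 8(12.011) + 16(1.008) + 79.904 + 14.007 + 4(15.999)
    = 96.088 + 16.128 + 79.904 + 14.007 + 63.996 = 270.123

270.12 g/mol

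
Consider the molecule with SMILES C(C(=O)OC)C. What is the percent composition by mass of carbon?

54.53%

Atom tally by fragment:
  CH3OOCCH2 → C:3 H:5 O:2
  CH3 → C:1 H:3
Element totals:
  C: 4
  H: 8
  O: 2
Molecular formula: C4H8O2.
Molar mass = 88.106 g/mol.
Mass from C: 4 × 12.011 = 48.044 g/mol.
%C = 48.044 / 88.106 × 100 = 54.53%.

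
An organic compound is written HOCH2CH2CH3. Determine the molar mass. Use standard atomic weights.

Atom tally by fragment:
  HOCH2CH2 → C:2 H:5 O:1
  CH3 → C:1 H:3
Element totals:
  C: 3
  H: 8
  O: 1
Molecular formula: C3H8O.
  M = 3(12.011) + 8(1.008) + 15.999
    = 36.033 + 8.064 + 15.999 = 60.096

60.10 g/mol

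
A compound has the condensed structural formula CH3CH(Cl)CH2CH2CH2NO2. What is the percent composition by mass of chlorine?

23.39%

Atom tally by fragment:
  CH3 → C:1 H:3
  CH(Cl) → C:1 H:1 Cl:1
  CH2 → C:1 H:2
  CH2 → C:1 H:2
  CH2NO2 → C:1 H:2 N:1 O:2
Element totals:
  C: 5
  H: 10
  Cl: 1
  N: 1
  O: 2
Molecular formula: C5H10ClNO2.
Molar mass = 151.590 g/mol.
Mass from Cl: 1 × 35.45 = 35.450 g/mol.
%Cl = 35.450 / 151.590 × 100 = 23.39%.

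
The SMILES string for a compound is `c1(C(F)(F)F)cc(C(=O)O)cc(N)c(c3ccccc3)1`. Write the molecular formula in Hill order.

C14H10F3NO2

Atom tally by fragment:
  benzene ring core → C:6 H:6
  (− 4 ring H displaced by substituents)
  + CF3 → C:1 F:3
  + COOH → C:1 H:1 O:2
  + NH2 → N:1 H:2
  + C6H5 → C:6 H:5
Element totals:
  C: 14
  H: 10
  F: 3
  N: 1
  O: 2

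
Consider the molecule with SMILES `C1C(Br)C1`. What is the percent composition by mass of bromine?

66.05%

Atom tally by fragment:
  cyclopropane ring core → C:3 H:6
  (− 1 ring H displaced by substituents)
  + Br → Br:1
Element totals:
  C: 3
  H: 5
  Br: 1
Molecular formula: C3H5Br.
Molar mass = 120.977 g/mol.
Mass from Br: 1 × 79.904 = 79.904 g/mol.
%Br = 79.904 / 120.977 × 100 = 66.05%.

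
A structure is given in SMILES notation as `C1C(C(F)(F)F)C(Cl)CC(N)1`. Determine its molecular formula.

C6H9ClF3N

Atom tally by fragment:
  cyclopentane ring core → C:5 H:10
  (− 3 ring H displaced by substituents)
  + CF3 → C:1 F:3
  + Cl → Cl:1
  + NH2 → N:1 H:2
Element totals:
  C: 6
  H: 9
  Cl: 1
  F: 3
  N: 1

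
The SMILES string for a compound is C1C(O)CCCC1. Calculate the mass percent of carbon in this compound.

71.95%

Atom tally by fragment:
  cyclohexane ring core → C:6 H:12
  (− 1 ring H displaced by substituents)
  + OH → O:1 H:1
Element totals:
  C: 6
  H: 12
  O: 1
Molecular formula: C6H12O.
Molar mass = 100.161 g/mol.
Mass from C: 6 × 12.011 = 72.066 g/mol.
%C = 72.066 / 100.161 × 100 = 71.95%.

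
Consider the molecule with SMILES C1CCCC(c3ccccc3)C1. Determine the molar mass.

Atom tally by fragment:
  cyclohexane ring core → C:6 H:12
  (− 1 ring H displaced by substituents)
  + C6H5 → C:6 H:5
Element totals:
  C: 12
  H: 16
Molecular formula: C12H16.
  M = 12(12.011) + 16(1.008)
    = 144.132 + 16.128 = 160.260

160.26 g/mol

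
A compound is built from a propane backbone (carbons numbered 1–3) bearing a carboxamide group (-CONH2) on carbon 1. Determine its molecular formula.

C4H9NO

Atom tally by fragment:
  H2NOCCH2 → C:2 H:4 O:1 N:1
  CH2 → C:1 H:2
  CH3 → C:1 H:3
Element totals:
  C: 4
  H: 9
  N: 1
  O: 1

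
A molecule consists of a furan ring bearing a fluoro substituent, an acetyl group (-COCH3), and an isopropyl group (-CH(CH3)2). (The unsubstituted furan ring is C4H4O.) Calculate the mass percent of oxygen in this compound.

18.80%

Atom tally by fragment:
  furan ring core → C:4 H:4 O:1
  (− 3 ring H displaced by substituents)
  + F → F:1
  + COCH3 → C:2 H:3 O:1
  + CH(CH3)2 → C:3 H:7
Element totals:
  C: 9
  H: 11
  F: 1
  O: 2
Molecular formula: C9H11FO2.
Molar mass = 170.183 g/mol.
Mass from O: 2 × 15.999 = 31.998 g/mol.
%O = 31.998 / 170.183 × 100 = 18.80%.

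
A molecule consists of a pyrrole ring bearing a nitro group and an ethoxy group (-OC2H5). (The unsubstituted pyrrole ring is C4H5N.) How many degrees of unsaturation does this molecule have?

Atom tally by fragment:
  pyrrole ring core → C:4 H:5 N:1
  (− 2 ring H displaced by substituents)
  + NO2 → N:1 O:2
  + OC2H5 → C:2 H:5 O:1
Element totals:
  C: 6
  H: 8
  N: 2
  O: 3
Molecular formula: C6H8N2O3.
DoU = (2C + 2 + N − H − X) / 2 = (2·6 + 2 + 2 − 8 − 0) / 2 = 4.

4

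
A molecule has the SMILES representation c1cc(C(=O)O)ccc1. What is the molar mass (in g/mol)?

122.12 g/mol

Atom tally by fragment:
  benzene ring core → C:6 H:6
  (− 1 ring H displaced by substituents)
  + COOH → C:1 H:1 O:2
Element totals:
  C: 7
  H: 6
  O: 2
Molecular formula: C7H6O2.
  M = 7(12.011) + 6(1.008) + 2(15.999)
    = 84.077 + 6.048 + 31.998 = 122.123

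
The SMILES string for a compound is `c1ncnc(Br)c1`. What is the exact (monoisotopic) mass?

157.9480

Atom tally by fragment:
  pyrimidine ring core → C:4 H:4 N:2
  (− 1 ring H displaced by substituents)
  + Br → Br:1
Element totals:
  C: 4
  H: 3
  Br: 1
  N: 2
Molecular formula: C4H3BrN2.
  M = 4(12.0) + 3(1.007825) + 78.918338 + 2(14.003074)
    = 48.000000 + 3.023475 + 78.918338 + 28.006148 = 157.947961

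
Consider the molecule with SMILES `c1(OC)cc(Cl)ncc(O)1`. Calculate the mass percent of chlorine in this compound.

22.22%

Atom tally by fragment:
  pyridine ring core → C:5 H:5 N:1
  (− 3 ring H displaced by substituents)
  + OCH3 → C:1 H:3 O:1
  + Cl → Cl:1
  + OH → O:1 H:1
Element totals:
  C: 6
  H: 6
  Cl: 1
  N: 1
  O: 2
Molecular formula: C6H6ClNO2.
Molar mass = 159.569 g/mol.
Mass from Cl: 1 × 35.45 = 35.450 g/mol.
%Cl = 35.450 / 159.569 × 100 = 22.22%.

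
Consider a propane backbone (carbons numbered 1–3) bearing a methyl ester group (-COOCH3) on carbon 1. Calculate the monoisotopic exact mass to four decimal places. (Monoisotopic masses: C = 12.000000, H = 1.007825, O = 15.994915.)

102.0681

Atom tally by fragment:
  CH3OOCCH2 → C:3 H:5 O:2
  CH2 → C:1 H:2
  CH3 → C:1 H:3
Element totals:
  C: 5
  H: 10
  O: 2
Molecular formula: C5H10O2.
  M = 5(12.0) + 10(1.007825) + 2(15.994915)
    = 60.000000 + 10.078250 + 31.989830 = 102.068080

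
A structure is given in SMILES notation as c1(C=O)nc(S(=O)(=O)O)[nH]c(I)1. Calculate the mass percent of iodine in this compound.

42.02%

Atom tally by fragment:
  imidazole ring core → C:3 H:4 N:2
  (− 3 ring H displaced by substituents)
  + CHO → C:1 H:1 O:1
  + SO3H → S:1 O:3 H:1
  + I → I:1
Element totals:
  C: 4
  H: 3
  I: 1
  N: 2
  O: 4
  S: 1
Molecular formula: C4H3IN2O4S.
Molar mass = 302.042 g/mol.
Mass from I: 1 × 126.904 = 126.904 g/mol.
%I = 126.904 / 302.042 × 100 = 42.02%.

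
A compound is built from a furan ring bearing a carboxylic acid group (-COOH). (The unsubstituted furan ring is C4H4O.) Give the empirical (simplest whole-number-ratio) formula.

Atom tally by fragment:
  furan ring core → C:4 H:4 O:1
  (− 1 ring H displaced by substituents)
  + COOH → C:1 H:1 O:2
Element totals:
  C: 5
  H: 4
  O: 3
Molecular formula: C5H4O3.
gcd of subscripts (5, 4, 3) = 1, so the empirical formula equals the molecular formula.

C5H4O3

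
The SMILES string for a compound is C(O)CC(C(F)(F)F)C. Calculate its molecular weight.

Atom tally by fragment:
  HOCH2 → C:1 H:3 O:1
  CH2 → C:1 H:2
  CH(CF3) → C:2 H:1 F:3
  CH3 → C:1 H:3
Element totals:
  C: 5
  H: 9
  F: 3
  O: 1
Molecular formula: C5H9F3O.
  M = 5(12.011) + 9(1.008) + 3(18.998) + 15.999
    = 60.055 + 9.072 + 56.994 + 15.999 = 142.120

142.12 g/mol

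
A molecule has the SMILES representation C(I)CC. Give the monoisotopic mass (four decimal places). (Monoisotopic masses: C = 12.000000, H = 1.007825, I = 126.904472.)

Atom tally by fragment:
  ICH2 → C:1 H:2 I:1
  CH2 → C:1 H:2
  CH3 → C:1 H:3
Element totals:
  C: 3
  H: 7
  I: 1
Molecular formula: C3H7I.
  M = 3(12.0) + 7(1.007825) + 126.904472
    = 36.000000 + 7.054775 + 126.904472 = 169.959247

169.9592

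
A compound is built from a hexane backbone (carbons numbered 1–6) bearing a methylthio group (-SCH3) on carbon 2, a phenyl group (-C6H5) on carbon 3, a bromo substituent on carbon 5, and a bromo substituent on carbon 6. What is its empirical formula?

Atom tally by fragment:
  CH3 → C:1 H:3
  CH(SCH3) → C:2 H:4 S:1
  CH(C6H5) → C:7 H:6
  CH2 → C:1 H:2
  CH(Br) → C:1 H:1 Br:1
  CH2Br → C:1 H:2 Br:1
Element totals:
  C: 13
  H: 18
  Br: 2
  S: 1
Molecular formula: C13H18Br2S.
gcd of subscripts (2, 13, 18, 1) = 1, so the empirical formula equals the molecular formula.

C13H18Br2S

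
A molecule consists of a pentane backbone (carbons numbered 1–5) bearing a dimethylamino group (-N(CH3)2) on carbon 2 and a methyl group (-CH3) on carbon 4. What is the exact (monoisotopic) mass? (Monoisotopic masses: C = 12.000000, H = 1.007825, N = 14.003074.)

129.1517

Atom tally by fragment:
  CH3 → C:1 H:3
  CH(N(CH3)2) → C:3 H:7 N:1
  CH2 → C:1 H:2
  CH(CH3) → C:2 H:4
  CH3 → C:1 H:3
Element totals:
  C: 8
  H: 19
  N: 1
Molecular formula: C8H19N.
  M = 8(12.0) + 19(1.007825) + 14.003074
    = 96.000000 + 19.148675 + 14.003074 = 129.151749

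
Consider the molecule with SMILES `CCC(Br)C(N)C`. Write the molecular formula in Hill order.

C5H12BrN

Atom tally by fragment:
  CH3 → C:1 H:3
  CH2 → C:1 H:2
  CH(Br) → C:1 H:1 Br:1
  CH(NH2) → C:1 H:3 N:1
  CH3 → C:1 H:3
Element totals:
  C: 5
  H: 12
  Br: 1
  N: 1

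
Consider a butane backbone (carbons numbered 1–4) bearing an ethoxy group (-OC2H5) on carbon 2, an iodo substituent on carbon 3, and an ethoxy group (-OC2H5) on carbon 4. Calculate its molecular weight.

272.13 g/mol

Atom tally by fragment:
  CH3 → C:1 H:3
  CH(OC2H5) → C:3 H:6 O:1
  CH(I) → C:1 H:1 I:1
  CH2OC2H5 → C:3 H:7 O:1
Element totals:
  C: 8
  H: 17
  I: 1
  O: 2
Molecular formula: C8H17IO2.
  M = 8(12.011) + 17(1.008) + 126.904 + 2(15.999)
    = 96.088 + 17.136 + 126.904 + 31.998 = 272.126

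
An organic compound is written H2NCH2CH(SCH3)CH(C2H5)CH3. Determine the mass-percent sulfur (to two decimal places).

Atom tally by fragment:
  H2NCH2 → C:1 H:4 N:1
  CH(SCH3) → C:2 H:4 S:1
  CH(C2H5) → C:3 H:6
  CH3 → C:1 H:3
Element totals:
  C: 7
  H: 17
  N: 1
  S: 1
Molecular formula: C7H17NS.
Molar mass = 147.280 g/mol.
Mass from S: 1 × 32.06 = 32.060 g/mol.
%S = 32.060 / 147.280 × 100 = 21.77%.

21.77%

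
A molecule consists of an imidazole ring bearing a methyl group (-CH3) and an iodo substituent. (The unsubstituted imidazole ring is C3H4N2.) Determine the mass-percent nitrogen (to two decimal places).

13.47%

Atom tally by fragment:
  imidazole ring core → C:3 H:4 N:2
  (− 2 ring H displaced by substituents)
  + CH3 → C:1 H:3
  + I → I:1
Element totals:
  C: 4
  H: 5
  I: 1
  N: 2
Molecular formula: C4H5IN2.
Molar mass = 208.002 g/mol.
Mass from N: 2 × 14.007 = 28.014 g/mol.
%N = 28.014 / 208.002 × 100 = 13.47%.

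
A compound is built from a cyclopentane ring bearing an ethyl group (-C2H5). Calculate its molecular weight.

Atom tally by fragment:
  cyclopentane ring core → C:5 H:10
  (− 1 ring H displaced by substituents)
  + C2H5 → C:2 H:5
Element totals:
  C: 7
  H: 14
Molecular formula: C7H14.
  M = 7(12.011) + 14(1.008)
    = 84.077 + 14.112 = 98.189

98.19 g/mol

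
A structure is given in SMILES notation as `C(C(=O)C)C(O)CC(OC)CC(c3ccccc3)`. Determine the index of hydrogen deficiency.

Atom tally by fragment:
  CH3COCH2 → C:3 H:5 O:1
  CH(OH) → C:1 H:2 O:1
  CH2 → C:1 H:2
  CH(OCH3) → C:2 H:4 O:1
  CH2 → C:1 H:2
  CH2C6H5 → C:7 H:7
Element totals:
  C: 15
  H: 22
  O: 3
Molecular formula: C15H22O3.
DoU = (2C + 2 + N − H − X) / 2 = (2·15 + 2 + 0 − 22 − 0) / 2 = 5.

5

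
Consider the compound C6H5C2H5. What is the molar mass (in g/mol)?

Atom tally by fragment:
  benzene ring core → C:6 H:6
  (− 1 ring H displaced by substituents)
  + C2H5 → C:2 H:5
Element totals:
  C: 8
  H: 10
Molecular formula: C8H10.
  M = 8(12.011) + 10(1.008)
    = 96.088 + 10.080 = 106.168

106.17 g/mol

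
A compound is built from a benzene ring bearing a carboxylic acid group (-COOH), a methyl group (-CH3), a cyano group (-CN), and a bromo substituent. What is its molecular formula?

Atom tally by fragment:
  benzene ring core → C:6 H:6
  (− 4 ring H displaced by substituents)
  + COOH → C:1 H:1 O:2
  + CH3 → C:1 H:3
  + CN → C:1 N:1
  + Br → Br:1
Element totals:
  C: 9
  H: 6
  Br: 1
  N: 1
  O: 2

C9H6BrNO2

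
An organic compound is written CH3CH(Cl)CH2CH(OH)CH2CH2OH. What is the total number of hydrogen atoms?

13

Atom tally by fragment:
  CH3 → C:1 H:3
  CH(Cl) → C:1 H:1 Cl:1
  CH2 → C:1 H:2
  CH(OH) → C:1 H:2 O:1
  CH2 → C:1 H:2
  CH2OH → C:1 H:3 O:1
Element totals:
  C: 6
  H: 13
  Cl: 1
  O: 2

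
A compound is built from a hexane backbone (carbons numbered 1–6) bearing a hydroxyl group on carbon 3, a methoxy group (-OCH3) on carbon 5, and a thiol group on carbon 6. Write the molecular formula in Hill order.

Atom tally by fragment:
  CH3 → C:1 H:3
  CH2 → C:1 H:2
  CH(OH) → C:1 H:2 O:1
  CH2 → C:1 H:2
  CH(OCH3) → C:2 H:4 O:1
  CH2SH → C:1 H:3 S:1
Element totals:
  C: 7
  H: 16
  O: 2
  S: 1

C7H16O2S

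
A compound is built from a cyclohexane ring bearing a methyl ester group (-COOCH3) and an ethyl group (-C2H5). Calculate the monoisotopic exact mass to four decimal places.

170.1307

Atom tally by fragment:
  cyclohexane ring core → C:6 H:12
  (− 2 ring H displaced by substituents)
  + COOCH3 → C:2 H:3 O:2
  + C2H5 → C:2 H:5
Element totals:
  C: 10
  H: 18
  O: 2
Molecular formula: C10H18O2.
  M = 10(12.0) + 18(1.007825) + 2(15.994915)
    = 120.000000 + 18.140850 + 31.989830 = 170.130680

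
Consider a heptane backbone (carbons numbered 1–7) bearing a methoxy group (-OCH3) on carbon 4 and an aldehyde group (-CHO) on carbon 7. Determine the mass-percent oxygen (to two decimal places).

Atom tally by fragment:
  CH3 → C:1 H:3
  CH2 → C:1 H:2
  CH2 → C:1 H:2
  CH(OCH3) → C:2 H:4 O:1
  CH2 → C:1 H:2
  CH2 → C:1 H:2
  CH2CHO → C:2 H:3 O:1
Element totals:
  C: 9
  H: 18
  O: 2
Molecular formula: C9H18O2.
Molar mass = 158.241 g/mol.
Mass from O: 2 × 15.999 = 31.998 g/mol.
%O = 31.998 / 158.241 × 100 = 20.22%.

20.22%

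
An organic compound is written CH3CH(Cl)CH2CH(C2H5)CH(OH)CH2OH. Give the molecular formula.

C8H17ClO2

Atom tally by fragment:
  CH3 → C:1 H:3
  CH(Cl) → C:1 H:1 Cl:1
  CH2 → C:1 H:2
  CH(C2H5) → C:3 H:6
  CH(OH) → C:1 H:2 O:1
  CH2OH → C:1 H:3 O:1
Element totals:
  C: 8
  H: 17
  Cl: 1
  O: 2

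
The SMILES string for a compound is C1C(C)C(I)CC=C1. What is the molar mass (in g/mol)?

Atom tally by fragment:
  cyclohexene ring core → C:6 H:10
  (− 2 ring H displaced by substituents)
  + CH3 → C:1 H:3
  + I → I:1
Element totals:
  C: 7
  H: 11
  I: 1
Molecular formula: C7H11I.
  M = 7(12.011) + 11(1.008) + 126.904
    = 84.077 + 11.088 + 126.904 = 222.069

222.07 g/mol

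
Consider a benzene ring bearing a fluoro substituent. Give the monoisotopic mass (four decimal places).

96.0375

Atom tally by fragment:
  benzene ring core → C:6 H:6
  (− 1 ring H displaced by substituents)
  + F → F:1
Element totals:
  C: 6
  H: 5
  F: 1
Molecular formula: C6H5F.
  M = 6(12.0) + 5(1.007825) + 18.998403
    = 72.000000 + 5.039125 + 18.998403 = 96.037528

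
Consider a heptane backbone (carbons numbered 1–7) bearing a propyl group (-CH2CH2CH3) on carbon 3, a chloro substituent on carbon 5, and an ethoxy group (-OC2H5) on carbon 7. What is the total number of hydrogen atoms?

Atom tally by fragment:
  CH3 → C:1 H:3
  CH2 → C:1 H:2
  CH(CH2CH2CH3) → C:4 H:8
  CH2 → C:1 H:2
  CH(Cl) → C:1 H:1 Cl:1
  CH2 → C:1 H:2
  CH2OC2H5 → C:3 H:7 O:1
Element totals:
  C: 12
  H: 25
  Cl: 1
  O: 1

25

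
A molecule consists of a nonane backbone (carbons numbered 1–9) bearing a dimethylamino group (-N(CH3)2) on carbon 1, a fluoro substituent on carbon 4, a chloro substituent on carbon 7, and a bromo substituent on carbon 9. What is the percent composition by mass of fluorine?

Atom tally by fragment:
  (CH3)2NCH2 → C:3 H:8 N:1
  CH2 → C:1 H:2
  CH2 → C:1 H:2
  CH(F) → C:1 H:1 F:1
  CH2 → C:1 H:2
  CH2 → C:1 H:2
  CH(Cl) → C:1 H:1 Cl:1
  CH2 → C:1 H:2
  CH2Br → C:1 H:2 Br:1
Element totals:
  C: 11
  H: 22
  Br: 1
  Cl: 1
  F: 1
  N: 1
Molecular formula: C11H22BrClFN.
Molar mass = 302.656 g/mol.
Mass from F: 1 × 18.998 = 18.998 g/mol.
%F = 18.998 / 302.656 × 100 = 6.28%.

6.28%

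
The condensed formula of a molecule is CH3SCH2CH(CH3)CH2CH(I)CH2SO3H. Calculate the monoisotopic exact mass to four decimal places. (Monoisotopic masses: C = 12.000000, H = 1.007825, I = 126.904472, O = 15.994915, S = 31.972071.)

337.9507

Atom tally by fragment:
  CH3SCH2 → C:2 H:5 S:1
  CH(CH3) → C:2 H:4
  CH2 → C:1 H:2
  CH(I) → C:1 H:1 I:1
  CH2SO3H → C:1 H:3 S:1 O:3
Element totals:
  C: 7
  H: 15
  I: 1
  O: 3
  S: 2
Molecular formula: C7H15IO3S2.
  M = 7(12.0) + 15(1.007825) + 126.904472 + 3(15.994915) + 2(31.972071)
    = 84.000000 + 15.117375 + 126.904472 + 47.984745 + 63.944142 = 337.950734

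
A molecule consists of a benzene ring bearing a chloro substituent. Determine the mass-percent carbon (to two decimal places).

64.03%

Atom tally by fragment:
  benzene ring core → C:6 H:6
  (− 1 ring H displaced by substituents)
  + Cl → Cl:1
Element totals:
  C: 6
  H: 5
  Cl: 1
Molecular formula: C6H5Cl.
Molar mass = 112.556 g/mol.
Mass from C: 6 × 12.011 = 72.066 g/mol.
%C = 72.066 / 112.556 × 100 = 64.03%.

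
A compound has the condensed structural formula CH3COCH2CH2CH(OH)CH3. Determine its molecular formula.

C6H12O2

Atom tally by fragment:
  CH3COCH2 → C:3 H:5 O:1
  CH2 → C:1 H:2
  CH(OH) → C:1 H:2 O:1
  CH3 → C:1 H:3
Element totals:
  C: 6
  H: 12
  O: 2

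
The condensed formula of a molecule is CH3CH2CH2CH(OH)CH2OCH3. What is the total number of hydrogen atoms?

Element totals:
  C: 6
  H: 14
  O: 2

14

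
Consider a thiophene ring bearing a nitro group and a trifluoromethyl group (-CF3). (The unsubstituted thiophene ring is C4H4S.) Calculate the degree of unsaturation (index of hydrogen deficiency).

Atom tally by fragment:
  thiophene ring core → C:4 H:4 S:1
  (− 2 ring H displaced by substituents)
  + NO2 → N:1 O:2
  + CF3 → C:1 F:3
Element totals:
  C: 5
  H: 2
  F: 3
  N: 1
  O: 2
  S: 1
Molecular formula: C5H2F3NO2S.
DoU = (2C + 2 + N − H − X) / 2 = (2·5 + 2 + 1 − 2 − 3) / 2 = 4.

4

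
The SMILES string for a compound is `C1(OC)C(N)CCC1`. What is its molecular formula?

C6H13NO

Atom tally by fragment:
  cyclopentane ring core → C:5 H:10
  (− 2 ring H displaced by substituents)
  + OCH3 → C:1 H:3 O:1
  + NH2 → N:1 H:2
Element totals:
  C: 6
  H: 13
  N: 1
  O: 1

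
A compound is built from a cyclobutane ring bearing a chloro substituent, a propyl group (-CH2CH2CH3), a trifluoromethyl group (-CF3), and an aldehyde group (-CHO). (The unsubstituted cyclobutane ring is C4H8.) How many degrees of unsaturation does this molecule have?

2

Atom tally by fragment:
  cyclobutane ring core → C:4 H:8
  (− 4 ring H displaced by substituents)
  + Cl → Cl:1
  + CH2CH2CH3 → C:3 H:7
  + CF3 → C:1 F:3
  + CHO → C:1 H:1 O:1
Element totals:
  C: 9
  H: 12
  Cl: 1
  F: 3
  O: 1
Molecular formula: C9H12ClF3O.
DoU = (2C + 2 + N − H − X) / 2 = (2·9 + 2 + 0 − 12 − 4) / 2 = 2.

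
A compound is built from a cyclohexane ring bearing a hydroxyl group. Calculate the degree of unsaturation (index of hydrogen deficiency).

Atom tally by fragment:
  cyclohexane ring core → C:6 H:12
  (− 1 ring H displaced by substituents)
  + OH → O:1 H:1
Element totals:
  C: 6
  H: 12
  O: 1
Molecular formula: C6H12O.
DoU = (2C + 2 + N − H − X) / 2 = (2·6 + 2 + 0 − 12 − 0) / 2 = 1.

1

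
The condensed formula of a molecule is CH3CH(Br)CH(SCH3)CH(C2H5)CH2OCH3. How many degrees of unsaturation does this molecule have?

0

Atom tally by fragment:
  CH3 → C:1 H:3
  CH(Br) → C:1 H:1 Br:1
  CH(SCH3) → C:2 H:4 S:1
  CH(C2H5) → C:3 H:6
  CH2OCH3 → C:2 H:5 O:1
Element totals:
  C: 9
  H: 19
  Br: 1
  O: 1
  S: 1
Molecular formula: C9H19BrOS.
DoU = (2C + 2 + N − H − X) / 2 = (2·9 + 2 + 0 − 19 − 1) / 2 = 0.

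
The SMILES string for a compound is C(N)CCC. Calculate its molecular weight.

Atom tally by fragment:
  H2NCH2 → C:1 H:4 N:1
  CH2 → C:1 H:2
  CH2 → C:1 H:2
  CH3 → C:1 H:3
Element totals:
  C: 4
  H: 11
  N: 1
Molecular formula: C4H11N.
  M = 4(12.011) + 11(1.008) + 14.007
    = 48.044 + 11.088 + 14.007 = 73.139

73.14 g/mol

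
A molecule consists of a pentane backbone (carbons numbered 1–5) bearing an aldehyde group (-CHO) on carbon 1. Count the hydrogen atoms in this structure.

Atom tally by fragment:
  OHCCH2 → C:2 H:3 O:1
  CH2 → C:1 H:2
  CH2 → C:1 H:2
  CH2 → C:1 H:2
  CH3 → C:1 H:3
Element totals:
  C: 6
  H: 12
  O: 1

12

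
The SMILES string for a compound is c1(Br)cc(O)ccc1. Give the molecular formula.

C6H5BrO

Atom tally by fragment:
  benzene ring core → C:6 H:6
  (− 2 ring H displaced by substituents)
  + Br → Br:1
  + OH → O:1 H:1
Element totals:
  C: 6
  H: 5
  Br: 1
  O: 1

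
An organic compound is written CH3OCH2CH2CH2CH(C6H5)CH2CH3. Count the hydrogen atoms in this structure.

Atom tally by fragment:
  CH3OCH2 → C:2 H:5 O:1
  CH2 → C:1 H:2
  CH2 → C:1 H:2
  CH(C6H5) → C:7 H:6
  CH2 → C:1 H:2
  CH3 → C:1 H:3
Element totals:
  C: 13
  H: 20
  O: 1

20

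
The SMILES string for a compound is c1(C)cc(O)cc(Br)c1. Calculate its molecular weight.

Atom tally by fragment:
  benzene ring core → C:6 H:6
  (− 3 ring H displaced by substituents)
  + CH3 → C:1 H:3
  + OH → O:1 H:1
  + Br → Br:1
Element totals:
  C: 7
  H: 7
  Br: 1
  O: 1
Molecular formula: C7H7BrO.
  M = 7(12.011) + 7(1.008) + 79.904 + 15.999
    = 84.077 + 7.056 + 79.904 + 15.999 = 187.036

187.04 g/mol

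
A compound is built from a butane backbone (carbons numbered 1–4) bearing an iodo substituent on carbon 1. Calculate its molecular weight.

184.02 g/mol

Atom tally by fragment:
  ICH2 → C:1 H:2 I:1
  CH2 → C:1 H:2
  CH2 → C:1 H:2
  CH3 → C:1 H:3
Element totals:
  C: 4
  H: 9
  I: 1
Molecular formula: C4H9I.
  M = 4(12.011) + 9(1.008) + 126.904
    = 48.044 + 9.072 + 126.904 = 184.020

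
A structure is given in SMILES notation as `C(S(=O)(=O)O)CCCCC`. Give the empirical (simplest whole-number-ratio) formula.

Atom tally by fragment:
  HO3SCH2 → C:1 H:3 S:1 O:3
  CH2 → C:1 H:2
  CH2 → C:1 H:2
  CH2 → C:1 H:2
  CH2 → C:1 H:2
  CH3 → C:1 H:3
Element totals:
  C: 6
  H: 14
  O: 3
  S: 1
Molecular formula: C6H14O3S.
gcd of subscripts (6, 14, 3, 1) = 1, so the empirical formula equals the molecular formula.

C6H14O3S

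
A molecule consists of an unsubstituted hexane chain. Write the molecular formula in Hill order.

C6H14

Atom tally by fragment:
  CH3 → C:1 H:3
  CH2 → C:1 H:2
  CH2 → C:1 H:2
  CH2 → C:1 H:2
  CH2 → C:1 H:2
  CH3 → C:1 H:3
Element totals:
  C: 6
  H: 14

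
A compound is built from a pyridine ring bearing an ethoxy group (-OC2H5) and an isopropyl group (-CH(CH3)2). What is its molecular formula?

Atom tally by fragment:
  pyridine ring core → C:5 H:5 N:1
  (− 2 ring H displaced by substituents)
  + OC2H5 → C:2 H:5 O:1
  + CH(CH3)2 → C:3 H:7
Element totals:
  C: 10
  H: 15
  N: 1
  O: 1

C10H15NO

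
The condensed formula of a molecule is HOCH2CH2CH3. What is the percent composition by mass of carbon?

Element totals:
  C: 3
  H: 8
  O: 1
Molecular formula: C3H8O.
Molar mass = 60.096 g/mol.
Mass from C: 3 × 12.011 = 36.033 g/mol.
%C = 36.033 / 60.096 × 100 = 59.96%.

59.96%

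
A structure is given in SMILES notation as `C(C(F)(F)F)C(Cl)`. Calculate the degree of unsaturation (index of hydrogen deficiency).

0

Atom tally by fragment:
  F3CCH2 → C:2 H:2 F:3
  CH2Cl → C:1 H:2 Cl:1
Element totals:
  C: 3
  H: 4
  Cl: 1
  F: 3
Molecular formula: C3H4ClF3.
DoU = (2C + 2 + N − H − X) / 2 = (2·3 + 2 + 0 − 4 − 4) / 2 = 0.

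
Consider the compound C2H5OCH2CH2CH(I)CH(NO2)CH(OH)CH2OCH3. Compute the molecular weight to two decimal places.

347.15 g/mol

Atom tally by fragment:
  C2H5OCH2 → C:3 H:7 O:1
  CH2 → C:1 H:2
  CH(I) → C:1 H:1 I:1
  CH(NO2) → C:1 H:1 N:1 O:2
  CH(OH) → C:1 H:2 O:1
  CH2OCH3 → C:2 H:5 O:1
Element totals:
  C: 9
  H: 18
  I: 1
  N: 1
  O: 5
Molecular formula: C9H18INO5.
  M = 9(12.011) + 18(1.008) + 126.904 + 14.007 + 5(15.999)
    = 108.099 + 18.144 + 126.904 + 14.007 + 79.995 = 347.149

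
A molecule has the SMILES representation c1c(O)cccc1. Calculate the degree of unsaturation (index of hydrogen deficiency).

Atom tally by fragment:
  benzene ring core → C:6 H:6
  (− 1 ring H displaced by substituents)
  + OH → O:1 H:1
Element totals:
  C: 6
  H: 6
  O: 1
Molecular formula: C6H6O.
DoU = (2C + 2 + N − H − X) / 2 = (2·6 + 2 + 0 − 6 − 0) / 2 = 4.

4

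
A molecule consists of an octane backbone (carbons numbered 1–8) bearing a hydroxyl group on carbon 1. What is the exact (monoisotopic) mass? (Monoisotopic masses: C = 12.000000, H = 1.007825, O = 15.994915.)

Atom tally by fragment:
  HOCH2 → C:1 H:3 O:1
  CH2 → C:1 H:2
  CH2 → C:1 H:2
  CH2 → C:1 H:2
  CH2 → C:1 H:2
  CH2 → C:1 H:2
  CH2 → C:1 H:2
  CH3 → C:1 H:3
Element totals:
  C: 8
  H: 18
  O: 1
Molecular formula: C8H18O.
  M = 8(12.0) + 18(1.007825) + 15.994915
    = 96.000000 + 18.140850 + 15.994915 = 130.135765

130.1358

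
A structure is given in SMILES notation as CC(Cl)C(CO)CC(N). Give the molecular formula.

C6H14ClNO

Atom tally by fragment:
  CH3 → C:1 H:3
  CH(Cl) → C:1 H:1 Cl:1
  CH(CH2OH) → C:2 H:4 O:1
  CH2 → C:1 H:2
  CH2NH2 → C:1 H:4 N:1
Element totals:
  C: 6
  H: 14
  Cl: 1
  N: 1
  O: 1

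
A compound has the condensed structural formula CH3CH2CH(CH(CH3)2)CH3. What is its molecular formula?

Atom tally by fragment:
  CH3 → C:1 H:3
  CH2 → C:1 H:2
  CH(CH(CH3)2) → C:4 H:8
  CH3 → C:1 H:3
Element totals:
  C: 7
  H: 16

C7H16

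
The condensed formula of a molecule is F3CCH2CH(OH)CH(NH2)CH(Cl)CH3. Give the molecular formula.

Element totals:
  C: 6
  H: 11
  Cl: 1
  F: 3
  N: 1
  O: 1

C6H11ClF3NO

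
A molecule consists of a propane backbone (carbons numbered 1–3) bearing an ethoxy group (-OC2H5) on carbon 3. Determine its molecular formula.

C5H12O

Atom tally by fragment:
  CH3 → C:1 H:3
  CH2 → C:1 H:2
  CH2OC2H5 → C:3 H:7 O:1
Element totals:
  C: 5
  H: 12
  O: 1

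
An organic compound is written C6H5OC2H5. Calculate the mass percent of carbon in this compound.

Atom tally by fragment:
  benzene ring core → C:6 H:6
  (− 1 ring H displaced by substituents)
  + OC2H5 → C:2 H:5 O:1
Element totals:
  C: 8
  H: 10
  O: 1
Molecular formula: C8H10O.
Molar mass = 122.167 g/mol.
Mass from C: 8 × 12.011 = 96.088 g/mol.
%C = 96.088 / 122.167 × 100 = 78.65%.

78.65%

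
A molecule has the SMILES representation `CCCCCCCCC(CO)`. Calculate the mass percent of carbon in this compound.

75.88%

Atom tally by fragment:
  CH3 → C:1 H:3
  CH2 → C:1 H:2
  CH2 → C:1 H:2
  CH2 → C:1 H:2
  CH2 → C:1 H:2
  CH2 → C:1 H:2
  CH2 → C:1 H:2
  CH2 → C:1 H:2
  CH2CH2OH → C:2 H:5 O:1
Element totals:
  C: 10
  H: 22
  O: 1
Molecular formula: C10H22O.
Molar mass = 158.285 g/mol.
Mass from C: 10 × 12.011 = 120.110 g/mol.
%C = 120.110 / 158.285 × 100 = 75.88%.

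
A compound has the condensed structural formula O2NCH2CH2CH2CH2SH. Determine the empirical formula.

C4H9NO2S

Element totals:
  C: 4
  H: 9
  N: 1
  O: 2
  S: 1
Molecular formula: C4H9NO2S.
gcd of subscripts (4, 9, 1, 2, 1) = 1, so the empirical formula equals the molecular formula.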